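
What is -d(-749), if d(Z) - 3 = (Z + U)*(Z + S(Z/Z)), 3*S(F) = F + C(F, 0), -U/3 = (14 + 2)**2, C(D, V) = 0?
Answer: -3407191/3 ≈ -1.1357e+6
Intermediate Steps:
U = -768 (U = -3*(14 + 2)**2 = -3*16**2 = -3*256 = -768)
S(F) = F/3 (S(F) = (F + 0)/3 = F/3)
d(Z) = 3 + (-768 + Z)*(1/3 + Z) (d(Z) = 3 + (Z - 768)*(Z + (Z/Z)/3) = 3 + (-768 + Z)*(Z + (1/3)*1) = 3 + (-768 + Z)*(Z + 1/3) = 3 + (-768 + Z)*(1/3 + Z))
-d(-749) = -(-253 + (-749)**2 - 2303/3*(-749)) = -(-253 + 561001 + 1724947/3) = -1*3407191/3 = -3407191/3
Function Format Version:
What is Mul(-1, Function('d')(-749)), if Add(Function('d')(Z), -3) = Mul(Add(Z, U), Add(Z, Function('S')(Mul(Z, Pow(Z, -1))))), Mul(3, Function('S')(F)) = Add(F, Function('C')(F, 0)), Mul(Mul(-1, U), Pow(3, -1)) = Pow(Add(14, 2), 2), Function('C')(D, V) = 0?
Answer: Rational(-3407191, 3) ≈ -1.1357e+6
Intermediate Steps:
U = -768 (U = Mul(-3, Pow(Add(14, 2), 2)) = Mul(-3, Pow(16, 2)) = Mul(-3, 256) = -768)
Function('S')(F) = Mul(Rational(1, 3), F) (Function('S')(F) = Mul(Rational(1, 3), Add(F, 0)) = Mul(Rational(1, 3), F))
Function('d')(Z) = Add(3, Mul(Add(-768, Z), Add(Rational(1, 3), Z))) (Function('d')(Z) = Add(3, Mul(Add(Z, -768), Add(Z, Mul(Rational(1, 3), Mul(Z, Pow(Z, -1)))))) = Add(3, Mul(Add(-768, Z), Add(Z, Mul(Rational(1, 3), 1)))) = Add(3, Mul(Add(-768, Z), Add(Z, Rational(1, 3)))) = Add(3, Mul(Add(-768, Z), Add(Rational(1, 3), Z))))
Mul(-1, Function('d')(-749)) = Mul(-1, Add(-253, Pow(-749, 2), Mul(Rational(-2303, 3), -749))) = Mul(-1, Add(-253, 561001, Rational(1724947, 3))) = Mul(-1, Rational(3407191, 3)) = Rational(-3407191, 3)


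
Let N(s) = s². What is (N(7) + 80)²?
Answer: 16641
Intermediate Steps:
(N(7) + 80)² = (7² + 80)² = (49 + 80)² = 129² = 16641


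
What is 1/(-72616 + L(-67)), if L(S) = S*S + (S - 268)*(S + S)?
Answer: -1/23237 ≈ -4.3035e-5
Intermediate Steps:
L(S) = S² + 2*S*(-268 + S) (L(S) = S² + (-268 + S)*(2*S) = S² + 2*S*(-268 + S))
1/(-72616 + L(-67)) = 1/(-72616 - 67*(-536 + 3*(-67))) = 1/(-72616 - 67*(-536 - 201)) = 1/(-72616 - 67*(-737)) = 1/(-72616 + 49379) = 1/(-23237) = -1/23237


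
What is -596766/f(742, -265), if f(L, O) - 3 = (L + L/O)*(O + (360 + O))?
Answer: 198922/41887 ≈ 4.7490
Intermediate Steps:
f(L, O) = 3 + (360 + 2*O)*(L + L/O) (f(L, O) = 3 + (L + L/O)*(O + (360 + O)) = 3 + (L + L/O)*(360 + 2*O) = 3 + (360 + 2*O)*(L + L/O))
-596766/f(742, -265) = -596766/(3 + 362*742 + 2*742*(-265) + 360*742/(-265)) = -596766/(3 + 268604 - 393260 + 360*742*(-1/265)) = -596766/(3 + 268604 - 393260 - 1008) = -596766/(-125661) = -596766*(-1/125661) = 198922/41887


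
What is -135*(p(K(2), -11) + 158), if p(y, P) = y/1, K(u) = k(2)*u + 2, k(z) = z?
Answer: -22140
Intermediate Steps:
K(u) = 2 + 2*u (K(u) = 2*u + 2 = 2 + 2*u)
p(y, P) = y (p(y, P) = y*1 = y)
-135*(p(K(2), -11) + 158) = -135*((2 + 2*2) + 158) = -135*((2 + 4) + 158) = -135*(6 + 158) = -135*164 = -22140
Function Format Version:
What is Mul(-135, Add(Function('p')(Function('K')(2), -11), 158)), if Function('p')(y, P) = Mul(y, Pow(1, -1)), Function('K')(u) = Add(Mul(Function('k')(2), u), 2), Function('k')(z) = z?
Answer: -22140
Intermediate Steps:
Function('K')(u) = Add(2, Mul(2, u)) (Function('K')(u) = Add(Mul(2, u), 2) = Add(2, Mul(2, u)))
Function('p')(y, P) = y (Function('p')(y, P) = Mul(y, 1) = y)
Mul(-135, Add(Function('p')(Function('K')(2), -11), 158)) = Mul(-135, Add(Add(2, Mul(2, 2)), 158)) = Mul(-135, Add(Add(2, 4), 158)) = Mul(-135, Add(6, 158)) = Mul(-135, 164) = -22140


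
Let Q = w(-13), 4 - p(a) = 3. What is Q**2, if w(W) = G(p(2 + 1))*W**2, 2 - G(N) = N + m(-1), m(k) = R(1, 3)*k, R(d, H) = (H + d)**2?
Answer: 8254129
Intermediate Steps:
p(a) = 1 (p(a) = 4 - 1*3 = 4 - 3 = 1)
m(k) = 16*k (m(k) = (3 + 1)**2*k = 4**2*k = 16*k)
G(N) = 18 - N (G(N) = 2 - (N + 16*(-1)) = 2 - (N - 16) = 2 - (-16 + N) = 2 + (16 - N) = 18 - N)
w(W) = 17*W**2 (w(W) = (18 - 1*1)*W**2 = (18 - 1)*W**2 = 17*W**2)
Q = 2873 (Q = 17*(-13)**2 = 17*169 = 2873)
Q**2 = 2873**2 = 8254129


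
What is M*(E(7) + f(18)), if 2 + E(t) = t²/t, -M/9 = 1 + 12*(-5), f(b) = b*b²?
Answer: 3099447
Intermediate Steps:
f(b) = b³
M = 531 (M = -9*(1 + 12*(-5)) = -9*(1 - 60) = -9*(-59) = 531)
E(t) = -2 + t (E(t) = -2 + t²/t = -2 + t)
M*(E(7) + f(18)) = 531*((-2 + 7) + 18³) = 531*(5 + 5832) = 531*5837 = 3099447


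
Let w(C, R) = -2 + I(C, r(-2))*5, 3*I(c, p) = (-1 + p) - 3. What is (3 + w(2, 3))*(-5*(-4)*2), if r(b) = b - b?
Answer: -680/3 ≈ -226.67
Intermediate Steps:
r(b) = 0
I(c, p) = -4/3 + p/3 (I(c, p) = ((-1 + p) - 3)/3 = (-4 + p)/3 = -4/3 + p/3)
w(C, R) = -26/3 (w(C, R) = -2 + (-4/3 + (⅓)*0)*5 = -2 + (-4/3 + 0)*5 = -2 - 4/3*5 = -2 - 20/3 = -26/3)
(3 + w(2, 3))*(-5*(-4)*2) = (3 - 26/3)*(-5*(-4)*2) = -340*2/3 = -17/3*40 = -680/3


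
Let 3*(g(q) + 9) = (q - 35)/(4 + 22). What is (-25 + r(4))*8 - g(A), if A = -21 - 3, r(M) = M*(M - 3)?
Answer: -12343/78 ≈ -158.24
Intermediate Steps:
r(M) = M*(-3 + M)
A = -24
g(q) = -737/78 + q/78 (g(q) = -9 + ((q - 35)/(4 + 22))/3 = -9 + ((-35 + q)/26)/3 = -9 + ((-35 + q)*(1/26))/3 = -9 + (-35/26 + q/26)/3 = -9 + (-35/78 + q/78) = -737/78 + q/78)
(-25 + r(4))*8 - g(A) = (-25 + 4*(-3 + 4))*8 - (-737/78 + (1/78)*(-24)) = (-25 + 4*1)*8 - (-737/78 - 4/13) = (-25 + 4)*8 - 1*(-761/78) = -21*8 + 761/78 = -168 + 761/78 = -12343/78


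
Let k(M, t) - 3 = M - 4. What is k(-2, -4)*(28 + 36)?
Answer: -192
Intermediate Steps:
k(M, t) = -1 + M (k(M, t) = 3 + (M - 4) = 3 + (-4 + M) = -1 + M)
k(-2, -4)*(28 + 36) = (-1 - 2)*(28 + 36) = -3*64 = -192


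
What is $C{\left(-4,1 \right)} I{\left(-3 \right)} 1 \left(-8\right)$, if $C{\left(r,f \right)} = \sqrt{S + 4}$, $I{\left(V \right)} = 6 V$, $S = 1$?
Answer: $144 \sqrt{5} \approx 321.99$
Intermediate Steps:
$C{\left(r,f \right)} = \sqrt{5}$ ($C{\left(r,f \right)} = \sqrt{1 + 4} = \sqrt{5}$)
$C{\left(-4,1 \right)} I{\left(-3 \right)} 1 \left(-8\right) = \sqrt{5} \cdot 6 \left(-3\right) 1 \left(-8\right) = \sqrt{5} \left(\left(-18\right) 1\right) \left(-8\right) = \sqrt{5} \left(-18\right) \left(-8\right) = - 18 \sqrt{5} \left(-8\right) = 144 \sqrt{5}$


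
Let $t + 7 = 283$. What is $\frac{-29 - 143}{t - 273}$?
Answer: $- \frac{172}{3} \approx -57.333$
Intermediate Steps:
$t = 276$ ($t = -7 + 283 = 276$)
$\frac{-29 - 143}{t - 273} = \frac{-29 - 143}{276 - 273} = - \frac{172}{3}$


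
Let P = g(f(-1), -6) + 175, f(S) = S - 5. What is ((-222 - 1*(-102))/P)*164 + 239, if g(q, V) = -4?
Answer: 7063/57 ≈ 123.91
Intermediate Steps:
f(S) = -5 + S
P = 171 (P = -4 + 175 = 171)
((-222 - 1*(-102))/P)*164 + 239 = ((-222 - 1*(-102))/171)*164 + 239 = ((-222 + 102)*(1/171))*164 + 239 = -120*1/171*164 + 239 = -40/57*164 + 239 = -6560/57 + 239 = 7063/57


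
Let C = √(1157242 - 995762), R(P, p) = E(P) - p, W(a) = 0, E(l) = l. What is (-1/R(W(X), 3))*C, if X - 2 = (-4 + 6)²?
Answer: 2*√40370/3 ≈ 133.95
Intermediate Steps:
X = 6 (X = 2 + (-4 + 6)² = 2 + 2² = 2 + 4 = 6)
R(P, p) = P - p
C = 2*√40370 (C = √161480 = 2*√40370 ≈ 401.85)
(-1/R(W(X), 3))*C = (-1/(0 - 1*3))*(2*√40370) = (-1/(0 - 3))*(2*√40370) = (-1/(-3))*(2*√40370) = (-1*(-⅓))*(2*√40370) = (2*√40370)/3 = 2*√40370/3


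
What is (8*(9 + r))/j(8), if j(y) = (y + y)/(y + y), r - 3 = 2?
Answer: 112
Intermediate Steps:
r = 5 (r = 3 + 2 = 5)
j(y) = 1 (j(y) = (2*y)/((2*y)) = (2*y)*(1/(2*y)) = 1)
(8*(9 + r))/j(8) = (8*(9 + 5))/1 = (8*14)*1 = 112*1 = 112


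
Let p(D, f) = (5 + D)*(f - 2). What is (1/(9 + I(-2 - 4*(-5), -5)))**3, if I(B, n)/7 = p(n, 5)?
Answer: 1/729 ≈ 0.0013717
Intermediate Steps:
p(D, f) = (-2 + f)*(5 + D) (p(D, f) = (5 + D)*(-2 + f) = (-2 + f)*(5 + D))
I(B, n) = 105 + 21*n (I(B, n) = 7*(-10 - 2*n + 5*5 + n*5) = 7*(-10 - 2*n + 25 + 5*n) = 7*(15 + 3*n) = 105 + 21*n)
(1/(9 + I(-2 - 4*(-5), -5)))**3 = (1/(9 + (105 + 21*(-5))))**3 = (1/(9 + (105 - 105)))**3 = (1/(9 + 0))**3 = (1/9)**3 = 1/729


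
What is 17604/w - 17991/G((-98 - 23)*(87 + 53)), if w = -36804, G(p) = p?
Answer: 30327417/51954980 ≈ 0.58372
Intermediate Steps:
17604/w - 17991/G((-98 - 23)*(87 + 53)) = 17604/(-36804) - 17991*1/((-98 - 23)*(87 + 53)) = 17604*(-1/36804) - 17991/((-121*140)) = -1467/3067 - 17991/(-16940) = -1467/3067 - 17991*(-1/16940) = -1467/3067 + 17991/16940 = 30327417/51954980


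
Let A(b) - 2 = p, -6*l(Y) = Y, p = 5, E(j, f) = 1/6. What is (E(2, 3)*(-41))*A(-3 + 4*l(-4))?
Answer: -287/6 ≈ -47.833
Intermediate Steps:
E(j, f) = ⅙ (E(j, f) = 1*(⅙) = ⅙)
l(Y) = -Y/6
A(b) = 7 (A(b) = 2 + 5 = 7)
(E(2, 3)*(-41))*A(-3 + 4*l(-4)) = ((⅙)*(-41))*7 = -41/6*7 = -287/6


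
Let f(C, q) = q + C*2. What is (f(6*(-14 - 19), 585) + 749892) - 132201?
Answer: 617880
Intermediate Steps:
f(C, q) = q + 2*C
(f(6*(-14 - 19), 585) + 749892) - 132201 = ((585 + 2*(6*(-14 - 19))) + 749892) - 132201 = ((585 + 2*(6*(-33))) + 749892) - 132201 = ((585 + 2*(-198)) + 749892) - 132201 = ((585 - 396) + 749892) - 132201 = (189 + 749892) - 132201 = 750081 - 132201 = 617880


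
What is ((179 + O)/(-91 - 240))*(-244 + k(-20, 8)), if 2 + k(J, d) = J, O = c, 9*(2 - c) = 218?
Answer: 375326/2979 ≈ 125.99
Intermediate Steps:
c = -200/9 (c = 2 - ⅑*218 = 2 - 218/9 = -200/9 ≈ -22.222)
O = -200/9 ≈ -22.222
k(J, d) = -2 + J
((179 + O)/(-91 - 240))*(-244 + k(-20, 8)) = ((179 - 200/9)/(-91 - 240))*(-244 + (-2 - 20)) = ((1411/9)/(-331))*(-244 - 22) = ((1411/9)*(-1/331))*(-266) = -1411/2979*(-266) = 375326/2979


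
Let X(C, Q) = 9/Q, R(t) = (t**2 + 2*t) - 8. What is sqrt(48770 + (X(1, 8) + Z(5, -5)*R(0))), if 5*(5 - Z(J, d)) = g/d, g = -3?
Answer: sqrt(19492834)/20 ≈ 220.75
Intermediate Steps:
Z(J, d) = 5 + 3/(5*d) (Z(J, d) = 5 - (-3)/(5*d) = 5 + 3/(5*d))
R(t) = -8 + t**2 + 2*t
sqrt(48770 + (X(1, 8) + Z(5, -5)*R(0))) = sqrt(48770 + (9/8 + (5 + (3/5)/(-5))*(-8 + 0**2 + 2*0))) = sqrt(48770 + (9*(1/8) + (5 + (3/5)*(-1/5))*(-8 + 0 + 0))) = sqrt(48770 + (9/8 + (5 - 3/25)*(-8))) = sqrt(48770 + (9/8 + (122/25)*(-8))) = sqrt(48770 + (9/8 - 976/25)) = sqrt(48770 - 7583/200) = sqrt(9746417/200) = sqrt(19492834)/20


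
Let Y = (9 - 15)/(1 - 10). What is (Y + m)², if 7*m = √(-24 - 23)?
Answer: -227/441 + 4*I*√47/21 ≈ -0.51474 + 1.3058*I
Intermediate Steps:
Y = ⅔ (Y = -6/(-9) = -6*(-⅑) = ⅔ ≈ 0.66667)
m = I*√47/7 (m = √(-24 - 23)/7 = √(-47)/7 = (I*√47)/7 = I*√47/7 ≈ 0.97938*I)
(Y + m)² = (⅔ + I*√47/7)²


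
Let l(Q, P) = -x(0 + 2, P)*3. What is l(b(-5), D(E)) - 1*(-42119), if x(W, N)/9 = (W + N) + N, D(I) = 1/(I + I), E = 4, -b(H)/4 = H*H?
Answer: 168233/4 ≈ 42058.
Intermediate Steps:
b(H) = -4*H² (b(H) = -4*H*H = -4*H²)
D(I) = 1/(2*I)
x(W, N) = 9*W + 18*N (x(W, N) = 9*((W + N) + N) = 9*((N + W) + N) = 9*(W + 2*N) = 9*W + 18*N)
l(Q, P) = -54 - 54*P (l(Q, P) = -(9*(0 + 2) + 18*P)*3 = -(9*2 + 18*P)*3 = -(18 + 18*P)*3 = (-18 - 18*P)*3 = -54 - 54*P)
l(b(-5), D(E)) - 1*(-42119) = (-54 - 27/4) - 1*(-42119) = (-54 - 27/4) + 42119 = -243/4 + 42119 = 168233/4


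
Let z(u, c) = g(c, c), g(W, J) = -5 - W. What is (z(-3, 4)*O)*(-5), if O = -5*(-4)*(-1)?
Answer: -900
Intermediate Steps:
z(u, c) = -5 - c
O = -20 (O = 20*(-1) = -20)
(z(-3, 4)*O)*(-5) = ((-5 - 1*4)*(-20))*(-5) = ((-5 - 4)*(-20))*(-5) = -9*(-20)*(-5) = 180*(-5) = -900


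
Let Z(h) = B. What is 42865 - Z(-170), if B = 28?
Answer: 42837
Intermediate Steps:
Z(h) = 28
42865 - Z(-170) = 42865 - 1*28 = 42865 - 28 = 42837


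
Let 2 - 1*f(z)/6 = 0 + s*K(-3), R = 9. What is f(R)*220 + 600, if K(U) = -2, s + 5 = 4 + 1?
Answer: 3240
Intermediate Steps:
s = 0 (s = -5 + (4 + 1) = -5 + 5 = 0)
f(z) = 12 (f(z) = 12 - 6*(0 + 0*(-2)) = 12 - 6*(0 + 0) = 12 - 6*0 = 12 + 0 = 12)
f(R)*220 + 600 = 12*220 + 600 = 2640 + 600 = 3240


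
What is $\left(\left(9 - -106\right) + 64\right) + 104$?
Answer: $283$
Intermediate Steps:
$\left(\left(9 - -106\right) + 64\right) + 104 = \left(\left(9 + 106\right) + 64\right) + 104 = \left(115 + 64\right) + 104 = 179 + 104 = 283$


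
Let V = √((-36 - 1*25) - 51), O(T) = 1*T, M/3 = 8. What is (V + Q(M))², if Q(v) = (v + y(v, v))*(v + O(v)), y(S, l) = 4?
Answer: 1806224 + 10752*I*√7 ≈ 1.8062e+6 + 28447.0*I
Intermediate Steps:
M = 24 (M = 3*8 = 24)
O(T) = T
Q(v) = 2*v*(4 + v) (Q(v) = (v + 4)*(v + v) = (4 + v)*(2*v) = 2*v*(4 + v))
V = 4*I*√7 (V = √((-36 - 25) - 51) = √(-61 - 51) = √(-112) = 4*I*√7 ≈ 10.583*I)
(V + Q(M))² = (4*I*√7 + 2*24*(4 + 24))² = (4*I*√7 + 2*24*28)² = (4*I*√7 + 1344)² = (1344 + 4*I*√7)²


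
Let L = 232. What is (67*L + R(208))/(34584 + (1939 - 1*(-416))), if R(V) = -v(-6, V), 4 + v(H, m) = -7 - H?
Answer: 5183/12313 ≈ 0.42094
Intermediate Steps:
v(H, m) = -11 - H (v(H, m) = -4 + (-7 - H) = -11 - H)
R(V) = 5 (R(V) = -(-11 - 1*(-6)) = -(-11 + 6) = -1*(-5) = 5)
(67*L + R(208))/(34584 + (1939 - 1*(-416))) = (67*232 + 5)/(34584 + (1939 - 1*(-416))) = (15544 + 5)/(34584 + (1939 + 416)) = 15549/(34584 + 2355) = 15549/36939 = 15549*(1/36939) = 5183/12313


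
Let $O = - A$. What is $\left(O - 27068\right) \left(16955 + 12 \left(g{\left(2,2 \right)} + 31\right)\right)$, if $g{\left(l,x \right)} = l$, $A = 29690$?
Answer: $-984808058$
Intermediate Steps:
$O = -29690$ ($O = \left(-1\right) 29690 = -29690$)
$\left(O - 27068\right) \left(16955 + 12 \left(g{\left(2,2 \right)} + 31\right)\right) = \left(-29690 - 27068\right) \left(16955 + 12 \left(2 + 31\right)\right) = - 56758 \left(16955 + 12 \cdot 33\right) = - 56758 \left(16955 + 396\right) = \left(-56758\right) 17351 = -984808058$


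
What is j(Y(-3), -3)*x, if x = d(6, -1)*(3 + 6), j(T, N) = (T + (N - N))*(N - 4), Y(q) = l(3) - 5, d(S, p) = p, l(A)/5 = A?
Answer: 630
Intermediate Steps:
l(A) = 5*A
Y(q) = 10 (Y(q) = 5*3 - 5 = 15 - 5 = 10)
j(T, N) = T*(-4 + N) (j(T, N) = (T + 0)*(-4 + N) = T*(-4 + N))
x = -9 (x = -(3 + 6) = -1*9 = -9)
j(Y(-3), -3)*x = (10*(-4 - 3))*(-9) = (10*(-7))*(-9) = -70*(-9) = 630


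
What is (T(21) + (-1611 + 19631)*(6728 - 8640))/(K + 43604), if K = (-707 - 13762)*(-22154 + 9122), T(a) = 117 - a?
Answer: -8613536/47150903 ≈ -0.18268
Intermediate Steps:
K = 188560008 (K = -14469*(-13032) = 188560008)
(T(21) + (-1611 + 19631)*(6728 - 8640))/(K + 43604) = ((117 - 1*21) + (-1611 + 19631)*(6728 - 8640))/(188560008 + 43604) = ((117 - 21) + 18020*(-1912))/188603612 = (96 - 34454240)*(1/188603612) = -34454144*1/188603612 = -8613536/47150903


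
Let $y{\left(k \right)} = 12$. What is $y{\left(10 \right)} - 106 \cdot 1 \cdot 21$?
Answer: $-2214$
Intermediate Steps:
$y{\left(10 \right)} - 106 \cdot 1 \cdot 21 = 12 - 106 \cdot 1 \cdot 21 = 12 - 2226 = -2214$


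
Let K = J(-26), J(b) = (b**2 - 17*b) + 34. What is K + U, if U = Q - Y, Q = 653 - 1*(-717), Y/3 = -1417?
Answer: 6773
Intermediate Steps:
Y = -4251 (Y = 3*(-1417) = -4251)
Q = 1370 (Q = 653 + 717 = 1370)
J(b) = 34 + b**2 - 17*b
K = 1152 (K = 34 + (-26)**2 - 17*(-26) = 34 + 676 + 442 = 1152)
U = 5621 (U = 1370 - 1*(-4251) = 1370 + 4251 = 5621)
K + U = 1152 + 5621 = 6773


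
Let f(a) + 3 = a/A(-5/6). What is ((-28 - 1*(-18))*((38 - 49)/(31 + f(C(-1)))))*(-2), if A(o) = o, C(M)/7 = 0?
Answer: -55/7 ≈ -7.8571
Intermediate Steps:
C(M) = 0 (C(M) = 7*0 = 0)
f(a) = -3 - 6*a/5 (f(a) = -3 + a/((-5/6)) = -3 + a/((-5*⅙)) = -3 + a/(-⅚) = -3 + a*(-6/5) = -3 - 6*a/5)
((-28 - 1*(-18))*((38 - 49)/(31 + f(C(-1)))))*(-2) = ((-28 - 1*(-18))*((38 - 49)/(31 + (-3 - 6/5*0))))*(-2) = ((-28 + 18)*(-11/(31 + (-3 + 0))))*(-2) = -(-110)/(31 - 3)*(-2) = -(-110)/28*(-2) = -10*(-11/28)*(-2) = (55/14)*(-2) = -55/7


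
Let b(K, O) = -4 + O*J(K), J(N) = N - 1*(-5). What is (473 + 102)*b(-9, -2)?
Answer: 2300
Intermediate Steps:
J(N) = 5 + N (J(N) = N + 5 = 5 + N)
b(K, O) = -4 + O*(5 + K)
(473 + 102)*b(-9, -2) = (473 + 102)*(-4 - 2*(5 - 9)) = 575*(-4 - 2*(-4)) = 575*(-4 + 8) = 575*4 = 2300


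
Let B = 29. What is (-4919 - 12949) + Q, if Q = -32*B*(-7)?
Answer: -11372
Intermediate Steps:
Q = 6496 (Q = -32*29*(-7) = -928*(-7) = 6496)
(-4919 - 12949) + Q = (-4919 - 12949) + 6496 = -17868 + 6496 = -11372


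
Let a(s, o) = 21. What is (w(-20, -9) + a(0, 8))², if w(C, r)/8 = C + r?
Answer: 44521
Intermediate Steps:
w(C, r) = 8*C + 8*r (w(C, r) = 8*(C + r) = 8*C + 8*r)
(w(-20, -9) + a(0, 8))² = ((8*(-20) + 8*(-9)) + 21)² = ((-160 - 72) + 21)² = (-232 + 21)² = (-211)² = 44521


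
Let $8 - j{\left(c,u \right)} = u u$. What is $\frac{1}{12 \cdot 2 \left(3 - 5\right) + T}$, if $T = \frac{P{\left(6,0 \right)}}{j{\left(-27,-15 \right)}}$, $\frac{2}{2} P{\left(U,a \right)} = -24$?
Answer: $- \frac{217}{10392} \approx -0.020881$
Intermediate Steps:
$P{\left(U,a \right)} = -24$
$j{\left(c,u \right)} = 8 - u^{2}$ ($j{\left(c,u \right)} = 8 - u u = 8 - u^{2}$)
$T = \frac{24}{217}$ ($T = - \frac{24}{8 - \left(-15\right)^{2}} = - \frac{24}{8 - 225} = - \frac{24}{-217} = \left(-24\right) \left(- \frac{1}{217}\right) = \frac{24}{217} \approx 0.1106$)
$\frac{1}{12 \cdot 2 \left(3 - 5\right) + T} = \frac{1}{12 \cdot 2 \left(3 - 5\right) + \frac{24}{217}} = \frac{1}{12 \cdot 2 \left(-2\right) + \frac{24}{217}} = \frac{1}{12 \left(-4\right) + \frac{24}{217}} = \frac{1}{-48 + \frac{24}{217}} = \frac{1}{- \frac{10392}{217}} = - \frac{217}{10392}$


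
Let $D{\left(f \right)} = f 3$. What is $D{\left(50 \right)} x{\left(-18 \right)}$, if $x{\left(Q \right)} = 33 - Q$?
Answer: $7650$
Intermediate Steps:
$D{\left(f \right)} = 3 f$
$D{\left(50 \right)} x{\left(-18 \right)} = 3 \cdot 50 \left(33 - -18\right) = 150 \left(33 + 18\right) = 150 \cdot 51 = 7650$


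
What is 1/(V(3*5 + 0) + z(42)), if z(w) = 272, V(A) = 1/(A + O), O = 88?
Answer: 103/28017 ≈ 0.0036763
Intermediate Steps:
V(A) = 1/(88 + A) (V(A) = 1/(A + 88) = 1/(88 + A))
1/(V(3*5 + 0) + z(42)) = 1/(1/(88 + (3*5 + 0)) + 272) = 1/(1/(88 + (15 + 0)) + 272) = 1/(1/(88 + 15) + 272) = 1/(1/103 + 272) = 1/(28017/103) = 103/28017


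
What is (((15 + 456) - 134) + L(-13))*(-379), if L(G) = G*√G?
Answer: -127723 + 4927*I*√13 ≈ -1.2772e+5 + 17765.0*I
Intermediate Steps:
L(G) = G^(3/2)
(((15 + 456) - 134) + L(-13))*(-379) = (((15 + 456) - 134) + (-13)^(3/2))*(-379) = ((471 - 134) - 13*I*√13)*(-379) = (337 - 13*I*√13)*(-379) = -127723 + 4927*I*√13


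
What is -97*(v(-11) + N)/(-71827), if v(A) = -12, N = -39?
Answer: -4947/71827 ≈ -0.068874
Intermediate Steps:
-97*(v(-11) + N)/(-71827) = -97*(-12 - 39)/(-71827) = -97*(-51)*(-1/71827) = 4947*(-1/71827) = -4947/71827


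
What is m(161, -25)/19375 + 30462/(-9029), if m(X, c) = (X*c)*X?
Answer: -257648759/6997475 ≈ -36.820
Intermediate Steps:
m(X, c) = c*X**2
m(161, -25)/19375 + 30462/(-9029) = -25*161**2/19375 + 30462/(-9029) = -25*25921*(1/19375) + 30462*(-1/9029) = -648025*1/19375 - 30462/9029 = -25921/775 - 30462/9029 = -257648759/6997475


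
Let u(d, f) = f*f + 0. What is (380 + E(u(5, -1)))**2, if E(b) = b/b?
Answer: 145161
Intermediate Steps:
u(d, f) = f**2 (u(d, f) = f**2 + 0 = f**2)
E(b) = 1
(380 + E(u(5, -1)))**2 = (380 + 1)**2 = 381**2 = 145161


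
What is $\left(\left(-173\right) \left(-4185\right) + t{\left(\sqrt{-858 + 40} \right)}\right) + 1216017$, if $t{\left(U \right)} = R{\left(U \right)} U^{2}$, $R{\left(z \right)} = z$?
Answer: $1940022 - 818 i \sqrt{818} \approx 1.94 \cdot 10^{6} - 23395.0 i$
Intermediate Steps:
$t{\left(U \right)} = U^{3}$ ($t{\left(U \right)} = U U^{2} = U^{3}$)
$\left(\left(-173\right) \left(-4185\right) + t{\left(\sqrt{-858 + 40} \right)}\right) + 1216017 = \left(\left(-173\right) \left(-4185\right) + \left(\sqrt{-858 + 40}\right)^{3}\right) + 1216017 = \left(724005 + \left(\sqrt{-818}\right)^{3}\right) + 1216017 = \left(724005 + \left(i \sqrt{818}\right)^{3}\right) + 1216017 = \left(724005 - 818 i \sqrt{818}\right) + 1216017 = 1940022 - 818 i \sqrt{818}$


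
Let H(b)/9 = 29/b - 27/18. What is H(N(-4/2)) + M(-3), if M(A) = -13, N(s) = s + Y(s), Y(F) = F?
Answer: -367/4 ≈ -91.750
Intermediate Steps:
N(s) = 2*s (N(s) = s + s = 2*s)
H(b) = -27/2 + 261/b (H(b) = 9*(29/b - 27/18) = 9*(29/b - 27*1/18) = 9*(29/b - 3/2) = 9*(-3/2 + 29/b) = -27/2 + 261/b)
H(N(-4/2)) + M(-3) = (-27/2 + 261/((2*(-4/2)))) - 13 = (-27/2 + 261/((2*(-4*½)))) - 13 = (-27/2 + 261/((2*(-2)))) - 13 = (-27/2 + 261/(-4)) - 13 = (-27/2 + 261*(-¼)) - 13 = (-27/2 - 261/4) - 13 = -315/4 - 13 = -367/4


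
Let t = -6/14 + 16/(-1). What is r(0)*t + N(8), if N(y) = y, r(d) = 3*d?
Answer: 8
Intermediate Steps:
t = -115/7 (t = -6*1/14 + 16*(-1) = -3/7 - 16 = -115/7 ≈ -16.429)
r(0)*t + N(8) = (3*0)*(-115/7) + 8 = 0*(-115/7) + 8 = 0 + 8 = 8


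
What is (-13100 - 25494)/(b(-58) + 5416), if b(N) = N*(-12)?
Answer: -19297/3056 ≈ -6.3145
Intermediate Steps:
b(N) = -12*N
(-13100 - 25494)/(b(-58) + 5416) = (-13100 - 25494)/(-12*(-58) + 5416) = -38594/(696 + 5416) = -38594/6112 = -38594*1/6112 = -19297/3056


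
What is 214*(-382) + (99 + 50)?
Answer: -81599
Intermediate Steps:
214*(-382) + (99 + 50) = -81748 + 149 = -81599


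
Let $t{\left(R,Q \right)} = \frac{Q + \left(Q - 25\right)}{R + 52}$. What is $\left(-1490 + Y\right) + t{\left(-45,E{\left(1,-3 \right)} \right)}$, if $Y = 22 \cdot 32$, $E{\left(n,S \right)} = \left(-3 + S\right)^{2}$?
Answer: $- \frac{5455}{7} \approx -779.29$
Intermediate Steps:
$t{\left(R,Q \right)} = \frac{-25 + 2 Q}{52 + R}$ ($t{\left(R,Q \right)} = \frac{Q + \left(Q - 25\right)}{52 + R} = \frac{Q + \left(-25 + Q\right)}{52 + R} = \frac{-25 + 2 Q}{52 + R}$)
$Y = 704$
$\left(-1490 + Y\right) + t{\left(-45,E{\left(1,-3 \right)} \right)} = \left(-1490 + 704\right) + \frac{-25 + 2 \left(-3 - 3\right)^{2}}{52 - 45} = -786 + \frac{-25 + 2 \left(-6\right)^{2}}{7} = -786 + \frac{-25 + 2 \cdot 36}{7} = -786 + \frac{-25 + 72}{7} = -786 + \frac{1}{7} \cdot 47 = -786 + \frac{47}{7} = - \frac{5455}{7}$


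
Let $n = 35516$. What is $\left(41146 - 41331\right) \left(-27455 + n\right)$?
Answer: $-1491285$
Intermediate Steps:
$\left(41146 - 41331\right) \left(-27455 + n\right) = \left(41146 - 41331\right) \left(-27455 + 35516\right) = \left(-185\right) 8061 = -1491285$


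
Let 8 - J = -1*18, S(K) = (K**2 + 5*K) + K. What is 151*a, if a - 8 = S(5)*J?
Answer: 217138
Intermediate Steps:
S(K) = K**2 + 6*K
J = 26 (J = 8 - (-1)*18 = 8 - 1*(-18) = 8 + 18 = 26)
a = 1438 (a = 8 + (5*(6 + 5))*26 = 8 + (5*11)*26 = 8 + 55*26 = 8 + 1430 = 1438)
151*a = 151*1438 = 217138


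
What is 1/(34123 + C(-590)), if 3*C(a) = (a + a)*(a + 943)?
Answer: -3/314171 ≈ -9.5489e-6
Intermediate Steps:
C(a) = 2*a*(943 + a)/3 (C(a) = ((a + a)*(a + 943))/3 = ((2*a)*(943 + a))/3 = (2*a*(943 + a))/3 = 2*a*(943 + a)/3)
1/(34123 + C(-590)) = 1/(34123 + (2/3)*(-590)*(943 - 590)) = 1/(34123 + (2/3)*(-590)*353) = 1/(34123 - 416540/3) = 1/(-314171/3) = -3/314171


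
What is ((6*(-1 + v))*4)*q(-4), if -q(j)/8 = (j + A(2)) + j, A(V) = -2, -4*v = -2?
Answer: -960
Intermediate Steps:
v = ½ (v = -¼*(-2) = ½ ≈ 0.50000)
q(j) = 16 - 16*j (q(j) = -8*((j - 2) + j) = -8*((-2 + j) + j) = -8*(-2 + 2*j) = 16 - 16*j)
((6*(-1 + v))*4)*q(-4) = ((6*(-1 + ½))*4)*(16 - 16*(-4)) = ((6*(-½))*4)*(16 + 64) = -3*4*80 = -12*80 = -960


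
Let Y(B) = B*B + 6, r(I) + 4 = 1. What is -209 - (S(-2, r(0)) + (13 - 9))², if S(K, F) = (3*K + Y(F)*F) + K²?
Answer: -2058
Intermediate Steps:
r(I) = -3 (r(I) = -4 + 1 = -3)
Y(B) = 6 + B² (Y(B) = B² + 6 = 6 + B²)
S(K, F) = K² + 3*K + F*(6 + F²) (S(K, F) = (3*K + (6 + F²)*F) + K² = (3*K + F*(6 + F²)) + K² = K² + 3*K + F*(6 + F²))
-209 - (S(-2, r(0)) + (13 - 9))² = -209 - (((-2)² + 3*(-2) - 3*(6 + (-3)²)) + (13 - 9))² = -209 - ((4 - 6 - 3*(6 + 9)) + 4)² = -209 - ((4 - 6 - 3*15) + 4)² = -209 - ((4 - 6 - 45) + 4)² = -209 - (-47 + 4)² = -209 - 1*(-43)² = -209 - 1*1849 = -209 - 1849 = -2058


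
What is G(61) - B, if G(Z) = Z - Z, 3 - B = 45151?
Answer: 45148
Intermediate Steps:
B = -45148 (B = 3 - 1*45151 = 3 - 45151 = -45148)
G(Z) = 0
G(61) - B = 0 - 1*(-45148) = 0 + 45148 = 45148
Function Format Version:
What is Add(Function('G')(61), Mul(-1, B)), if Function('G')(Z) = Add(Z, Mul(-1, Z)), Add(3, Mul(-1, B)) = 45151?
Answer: 45148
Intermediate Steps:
B = -45148 (B = Add(3, Mul(-1, 45151)) = Add(3, -45151) = -45148)
Function('G')(Z) = 0
Add(Function('G')(61), Mul(-1, B)) = Add(0, Mul(-1, -45148)) = Add(0, 45148) = 45148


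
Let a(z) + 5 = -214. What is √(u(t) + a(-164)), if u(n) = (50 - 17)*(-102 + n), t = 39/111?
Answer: 2*I*√1222998/37 ≈ 59.778*I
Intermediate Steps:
a(z) = -219 (a(z) = -5 - 214 = -219)
t = 13/37 (t = 39*(1/111) = 13/37 ≈ 0.35135)
u(n) = -3366 + 33*n (u(n) = 33*(-102 + n) = -3366 + 33*n)
√(u(t) + a(-164)) = √((-3366 + 33*(13/37)) - 219) = √((-3366 + 429/37) - 219) = √(-124113/37 - 219) = √(-132216/37) = 2*I*√1222998/37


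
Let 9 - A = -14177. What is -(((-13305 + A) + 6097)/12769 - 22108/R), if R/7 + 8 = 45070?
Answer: -959400700/2013888373 ≈ -0.47639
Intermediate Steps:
R = 315434 (R = -56 + 7*45070 = -56 + 315490 = 315434)
A = 14186 (A = 9 - 1*(-14177) = 9 + 14177 = 14186)
-(((-13305 + A) + 6097)/12769 - 22108/R) = -(((-13305 + 14186) + 6097)/12769 - 22108/315434) = -((881 + 6097)*(1/12769) - 22108*1/315434) = -(6978*(1/12769) - 11054/157717) = -(6978/12769 - 11054/157717) = -1*959400700/2013888373 = -959400700/2013888373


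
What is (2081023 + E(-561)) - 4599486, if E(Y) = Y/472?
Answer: -1188715097/472 ≈ -2.5185e+6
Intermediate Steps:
E(Y) = Y/472 (E(Y) = Y*(1/472) = Y/472)
(2081023 + E(-561)) - 4599486 = (2081023 + (1/472)*(-561)) - 4599486 = (2081023 - 561/472) - 4599486 = 982242295/472 - 4599486 = -1188715097/472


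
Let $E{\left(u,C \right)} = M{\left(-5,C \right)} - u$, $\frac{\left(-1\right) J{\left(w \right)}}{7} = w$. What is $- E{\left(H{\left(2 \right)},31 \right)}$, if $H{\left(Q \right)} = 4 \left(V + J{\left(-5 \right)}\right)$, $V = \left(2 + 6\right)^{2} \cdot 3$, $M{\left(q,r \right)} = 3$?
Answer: $905$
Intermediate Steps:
$J{\left(w \right)} = - 7 w$
$V = 192$ ($V = 8^{2} \cdot 3 = 64 \cdot 3 = 192$)
$H{\left(Q \right)} = 908$ ($H{\left(Q \right)} = 4 \left(192 - -35\right) = 4 \left(192 + 35\right) = 4 \cdot 227 = 908$)
$E{\left(u,C \right)} = 3 - u$
$- E{\left(H{\left(2 \right)},31 \right)} = - (3 - 908) = \left(-1\right) \left(-905\right) = 905$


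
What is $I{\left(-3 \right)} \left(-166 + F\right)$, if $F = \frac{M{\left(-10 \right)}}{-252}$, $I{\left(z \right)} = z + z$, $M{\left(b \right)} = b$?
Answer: $\frac{20911}{21} \approx 995.76$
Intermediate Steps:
$I{\left(z \right)} = 2 z$
$F = \frac{5}{126}$ ($F = - \frac{10}{-252} = \left(-10\right) \left(- \frac{1}{252}\right) = \frac{5}{126} \approx 0.039683$)
$I{\left(-3 \right)} \left(-166 + F\right) = 2 \left(-3\right) \left(-166 + \frac{5}{126}\right) = \left(-6\right) \left(- \frac{20911}{126}\right) = \frac{20911}{21}$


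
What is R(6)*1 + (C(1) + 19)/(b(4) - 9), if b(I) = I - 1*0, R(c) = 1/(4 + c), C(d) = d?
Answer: -39/10 ≈ -3.9000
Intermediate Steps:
b(I) = I (b(I) = I + 0 = I)
R(6)*1 + (C(1) + 19)/(b(4) - 9) = 1/(4 + 6) + (1 + 19)/(4 - 9) = 1/10 + 20/(-5) = (⅒)*1 + 20*(-⅕) = ⅒ - 4 = -39/10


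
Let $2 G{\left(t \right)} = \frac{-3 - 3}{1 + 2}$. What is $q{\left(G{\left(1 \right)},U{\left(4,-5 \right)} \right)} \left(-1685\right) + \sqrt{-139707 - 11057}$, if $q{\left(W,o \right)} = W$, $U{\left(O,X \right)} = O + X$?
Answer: $1685 + 2 i \sqrt{37691} \approx 1685.0 + 388.28 i$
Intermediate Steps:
$G{\left(t \right)} = -1$ ($G{\left(t \right)} = \frac{\left(-3 - 3\right) \frac{1}{1 + 2}}{2} = \frac{\left(-6\right) \frac{1}{3}}{2} = \frac{1}{2} \left(-2\right) = -1$)
$q{\left(G{\left(1 \right)},U{\left(4,-5 \right)} \right)} \left(-1685\right) + \sqrt{-139707 - 11057} = \left(-1\right) \left(-1685\right) + \sqrt{-139707 - 11057} = 1685 + \sqrt{-150764} = 1685 + 2 i \sqrt{37691}$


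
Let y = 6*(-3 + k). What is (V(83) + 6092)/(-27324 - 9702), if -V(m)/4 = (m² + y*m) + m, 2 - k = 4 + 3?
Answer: 2930/18513 ≈ 0.15827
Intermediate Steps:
k = -5 (k = 2 - (4 + 3) = 2 - 1*7 = 2 - 7 = -5)
y = -48 (y = 6*(-3 - 5) = 6*(-8) = -48)
V(m) = -4*m² + 188*m (V(m) = -4*((m² - 48*m) + m) = -4*(m² - 47*m) = -4*m² + 188*m)
(V(83) + 6092)/(-27324 - 9702) = (4*83*(47 - 1*83) + 6092)/(-27324 - 9702) = (4*83*(47 - 83) + 6092)/(-37026) = (4*83*(-36) + 6092)*(-1/37026) = (-11952 + 6092)*(-1/37026) = -5860*(-1/37026) = 2930/18513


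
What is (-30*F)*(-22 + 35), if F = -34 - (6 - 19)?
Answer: 8190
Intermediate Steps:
F = -21 (F = -34 - 1*(-13) = -34 + 13 = -21)
(-30*F)*(-22 + 35) = (-30*(-21))*(-22 + 35) = 630*13 = 8190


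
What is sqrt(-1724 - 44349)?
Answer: I*sqrt(46073) ≈ 214.65*I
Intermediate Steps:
sqrt(-1724 - 44349) = sqrt(-46073) = I*sqrt(46073)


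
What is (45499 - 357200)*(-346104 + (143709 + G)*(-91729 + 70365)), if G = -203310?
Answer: -396785915991660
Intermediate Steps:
(45499 - 357200)*(-346104 + (143709 + G)*(-91729 + 70365)) = (45499 - 357200)*(-346104 + (143709 - 203310)*(-91729 + 70365)) = -311701*(-346104 - 59601*(-21364)) = -311701*(-346104 + 1273315764) = -311701*1272969660 = -396785915991660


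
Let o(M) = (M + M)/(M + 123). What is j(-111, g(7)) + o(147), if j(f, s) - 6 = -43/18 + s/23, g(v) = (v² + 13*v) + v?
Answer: 2551/230 ≈ 11.091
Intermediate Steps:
g(v) = v² + 14*v
j(f, s) = 65/18 + s/23 (j(f, s) = 6 + (-43/18 + s/23) = 65/18 + s/23)
o(M) = 2*M/(123 + M) (o(M) = (2*M)/(123 + M) = 2*M/(123 + M))
j(-111, g(7)) + o(147) = (65/18 + (7*(14 + 7))/23) + 2*147/(123 + 147) = (65/18 + (7*21)/23) + 2*147/270 = (65/18 + (1/23)*147) + 2*147*(1/270) = (65/18 + 147/23) + 49/45 = 4141/414 + 49/45 = 2551/230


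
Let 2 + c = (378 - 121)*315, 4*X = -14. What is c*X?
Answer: -566671/2 ≈ -2.8334e+5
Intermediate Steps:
X = -7/2 (X = (1/4)*(-14) = -7/2 ≈ -3.5000)
c = 80953 (c = -2 + (378 - 121)*315 = -2 + 257*315 = -2 + 80955 = 80953)
c*X = 80953*(-7/2) = -566671/2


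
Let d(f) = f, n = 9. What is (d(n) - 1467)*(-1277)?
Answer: 1861866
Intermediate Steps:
(d(n) - 1467)*(-1277) = (9 - 1467)*(-1277) = -1458*(-1277) = 1861866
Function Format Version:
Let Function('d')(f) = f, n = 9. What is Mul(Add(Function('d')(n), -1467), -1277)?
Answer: 1861866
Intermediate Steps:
Mul(Add(Function('d')(n), -1467), -1277) = Mul(Add(9, -1467), -1277) = Mul(-1458, -1277) = 1861866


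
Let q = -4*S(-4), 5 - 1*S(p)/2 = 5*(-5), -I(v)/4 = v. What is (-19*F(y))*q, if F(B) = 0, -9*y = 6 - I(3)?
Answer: 0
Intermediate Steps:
I(v) = -4*v
y = -2 (y = -(6 - (-4)*3)/9 = -(6 - 1*(-12))/9 = -(6 + 12)/9 = -⅑*18 = -2)
S(p) = 60 (S(p) = 10 - 10*(-5) = 10 - 2*(-25) = 10 + 50 = 60)
q = -240 (q = -4*60 = -240)
(-19*F(y))*q = -19*0*(-240) = 0*(-240) = 0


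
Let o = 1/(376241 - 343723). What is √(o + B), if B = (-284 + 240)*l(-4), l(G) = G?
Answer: √186106009542/32518 ≈ 13.266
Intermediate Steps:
o = 1/32518 ≈ 3.0752e-5
B = 176 (B = (-284 + 240)*(-4) = -44*(-4) = 176)
√(o + B) = √(1/32518 + 176) = √(5723169/32518) = √186106009542/32518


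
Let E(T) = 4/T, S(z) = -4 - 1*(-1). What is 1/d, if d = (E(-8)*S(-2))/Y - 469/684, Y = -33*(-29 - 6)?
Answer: -263340/180223 ≈ -1.4612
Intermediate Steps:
Y = 1155 (Y = -33*(-35) = 1155)
S(z) = -3 (S(z) = -4 + 1 = -3)
d = -180223/263340 (d = ((4/(-8))*(-3))/1155 - 469/684 = ((4*(-⅛))*(-3))*(1/1155) - 469*1/684 = -½*(-3)*(1/1155) - 469/684 = (3/2)*(1/1155) - 469/684 = 1/770 - 469/684 = -180223/263340 ≈ -0.68437)
1/d = 1/(-180223/263340) = -263340/180223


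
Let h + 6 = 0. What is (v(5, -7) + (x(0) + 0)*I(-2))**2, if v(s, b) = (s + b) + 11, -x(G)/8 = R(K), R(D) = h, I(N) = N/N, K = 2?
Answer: 3249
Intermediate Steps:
h = -6 (h = -6 + 0 = -6)
I(N) = 1
R(D) = -6
x(G) = 48 (x(G) = -8*(-6) = 48)
v(s, b) = 11 + b + s (v(s, b) = (b + s) + 11 = 11 + b + s)
(v(5, -7) + (x(0) + 0)*I(-2))**2 = ((11 - 7 + 5) + (48 + 0)*1)**2 = (9 + 48*1)**2 = (9 + 48)**2 = 57**2 = 3249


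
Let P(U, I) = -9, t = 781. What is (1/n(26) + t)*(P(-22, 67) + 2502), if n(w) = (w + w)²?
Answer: 5264779725/2704 ≈ 1.9470e+6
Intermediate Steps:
n(w) = 4*w² (n(w) = (2*w)² = 4*w²)
(1/n(26) + t)*(P(-22, 67) + 2502) = (1/(4*26²) + 781)*(-9 + 2502) = (1/(4*676) + 781)*2493 = (1/2704 + 781)*2493 = (2111825/2704)*2493 = 5264779725/2704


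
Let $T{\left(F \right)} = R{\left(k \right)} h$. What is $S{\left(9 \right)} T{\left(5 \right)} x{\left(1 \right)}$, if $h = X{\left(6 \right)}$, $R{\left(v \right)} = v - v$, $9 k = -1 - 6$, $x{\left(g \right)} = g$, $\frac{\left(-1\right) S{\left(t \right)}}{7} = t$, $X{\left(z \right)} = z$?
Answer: $0$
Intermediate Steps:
$S{\left(t \right)} = - 7 t$
$k = - \frac{7}{9}$ ($k = \frac{-1 - 6}{9} = \frac{1}{9} \left(-7\right) = - \frac{7}{9} \approx -0.77778$)
$R{\left(v \right)} = 0$
$h = 6$
$T{\left(F \right)} = 0$ ($T{\left(F \right)} = 0 \cdot 6 = 0$)
$S{\left(9 \right)} T{\left(5 \right)} x{\left(1 \right)} = \left(-7\right) 9 \cdot 0 \cdot 1 = \left(-63\right) 0 \cdot 1 = 0 \cdot 1 = 0$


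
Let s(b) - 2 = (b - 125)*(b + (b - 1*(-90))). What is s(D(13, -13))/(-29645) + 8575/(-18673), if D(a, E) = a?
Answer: -2328721/110712217 ≈ -0.021034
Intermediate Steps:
s(b) = 2 + (-125 + b)*(90 + 2*b) (s(b) = 2 + (b - 125)*(b + (b - 1*(-90))) = 2 + (-125 + b)*(b + (b + 90)) = 2 + (-125 + b)*(b + (90 + b)) = 2 + (-125 + b)*(90 + 2*b))
s(D(13, -13))/(-29645) + 8575/(-18673) = (-11248 - 160*13 + 2*13²)/(-29645) + 8575/(-18673) = (-11248 - 2080 + 2*169)*(-1/29645) + 8575*(-1/18673) = (-11248 - 2080 + 338)*(-1/29645) - 8575/18673 = -12990*(-1/29645) - 8575/18673 = 2598/5929 - 8575/18673 = -2328721/110712217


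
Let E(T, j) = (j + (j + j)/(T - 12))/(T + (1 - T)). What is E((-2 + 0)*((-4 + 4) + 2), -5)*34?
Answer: -595/4 ≈ -148.75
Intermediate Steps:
E(T, j) = j + 2*j/(-12 + T) (E(T, j) = (j + (2*j)/(-12 + T))/1 = (j + 2*j/(-12 + T))*1 = j + 2*j/(-12 + T))
E((-2 + 0)*((-4 + 4) + 2), -5)*34 = -5*(-10 + (-2 + 0)*((-4 + 4) + 2))/(-12 + (-2 + 0)*((-4 + 4) + 2))*34 = -5*(-10 - 2*(0 + 2))/(-12 - 2*(0 + 2))*34 = -5*(-10 - 2*2)/(-12 - 2*2)*34 = -5*(-10 - 4)/(-12 - 4)*34 = -5*(-14)/(-16)*34 = -5*(-1/16)*(-14)*34 = -35/8*34 = -595/4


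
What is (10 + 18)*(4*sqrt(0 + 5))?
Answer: 112*sqrt(5) ≈ 250.44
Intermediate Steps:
(10 + 18)*(4*sqrt(0 + 5)) = 28*(4*sqrt(5)) = 112*sqrt(5)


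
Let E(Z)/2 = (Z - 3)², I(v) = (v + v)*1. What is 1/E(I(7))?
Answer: 1/242 ≈ 0.0041322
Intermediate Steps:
I(v) = 2*v (I(v) = (2*v)*1 = 2*v)
E(Z) = 2*(-3 + Z)² (E(Z) = 2*(Z - 3)² = 2*(-3 + Z)²)
1/E(I(7)) = 1/(2*(-3 + 2*7)²) = 1/(2*(-3 + 14)²) = 1/(2*11²) = 1/(2*121) = 1/242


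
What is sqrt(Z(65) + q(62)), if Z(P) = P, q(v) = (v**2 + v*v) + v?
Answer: sqrt(7815) ≈ 88.402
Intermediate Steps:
q(v) = v + 2*v**2 (q(v) = (v**2 + v**2) + v = 2*v**2 + v = v + 2*v**2)
sqrt(Z(65) + q(62)) = sqrt(65 + 62*(1 + 2*62)) = sqrt(65 + 62*(1 + 124)) = sqrt(65 + 62*125) = sqrt(65 + 7750) = sqrt(7815)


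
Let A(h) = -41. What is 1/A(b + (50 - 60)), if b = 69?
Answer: -1/41 ≈ -0.024390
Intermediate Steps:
1/A(b + (50 - 60)) = 1/(-41) = -1/41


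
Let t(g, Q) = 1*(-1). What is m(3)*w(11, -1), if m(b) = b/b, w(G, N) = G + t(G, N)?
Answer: 10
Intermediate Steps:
t(g, Q) = -1
w(G, N) = -1 + G (w(G, N) = G - 1 = -1 + G)
m(b) = 1
m(3)*w(11, -1) = 1*(-1 + 11) = 1*10 = 10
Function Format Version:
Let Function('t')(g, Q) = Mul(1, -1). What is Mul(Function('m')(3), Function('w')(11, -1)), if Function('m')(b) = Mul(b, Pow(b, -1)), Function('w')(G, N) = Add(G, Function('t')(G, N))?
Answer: 10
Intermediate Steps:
Function('t')(g, Q) = -1
Function('w')(G, N) = Add(-1, G) (Function('w')(G, N) = Add(G, -1) = Add(-1, G))
Function('m')(b) = 1
Mul(Function('m')(3), Function('w')(11, -1)) = Mul(1, Add(-1, 11)) = Mul(1, 10) = 10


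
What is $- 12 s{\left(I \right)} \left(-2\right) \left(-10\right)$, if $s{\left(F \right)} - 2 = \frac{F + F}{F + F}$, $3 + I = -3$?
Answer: $-720$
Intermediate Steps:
$I = -6$ ($I = -3 - 3 = -6$)
$s{\left(F \right)} = 3$ ($s{\left(F \right)} = 2 + \frac{F + F}{F + F} = 2 + \frac{2 F}{2 F} = 2 + 2 F \frac{1}{2 F} = 2 + 1 = 3$)
$- 12 s{\left(I \right)} \left(-2\right) \left(-10\right) = - 12 \cdot 3 \left(-2\right) \left(-10\right) = - 12 \left(\left(-6\right) \left(-10\right)\right) = \left(-12\right) 60 = -720$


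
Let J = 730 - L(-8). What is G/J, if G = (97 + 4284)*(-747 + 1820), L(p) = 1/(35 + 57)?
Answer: 432474796/67159 ≈ 6439.6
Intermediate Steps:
L(p) = 1/92
G = 4700813 (G = 4381*1073 = 4700813)
J = 67159/92 (J = 730 - 1*1/92 = 730 - 1/92 = 67159/92 ≈ 729.99)
G/J = 4700813/(67159/92) = 4700813*(92/67159) = 432474796/67159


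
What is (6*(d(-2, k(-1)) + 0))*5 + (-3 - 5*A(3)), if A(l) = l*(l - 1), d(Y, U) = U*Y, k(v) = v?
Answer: 27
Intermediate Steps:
A(l) = l*(-1 + l)
(6*(d(-2, k(-1)) + 0))*5 + (-3 - 5*A(3)) = (6*(-1*(-2) + 0))*5 + (-3 - 15*(-1 + 3)) = (6*(2 + 0))*5 + (-3 - 15*2) = (6*2)*5 + (-3 - 5*6) = 12*5 + (-3 - 30) = 60 - 33 = 27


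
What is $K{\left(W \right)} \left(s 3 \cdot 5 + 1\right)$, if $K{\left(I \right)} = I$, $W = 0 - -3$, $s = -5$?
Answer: $-222$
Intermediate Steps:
$W = 3$ ($W = 0 + 3 = 3$)
$K{\left(W \right)} \left(s 3 \cdot 5 + 1\right) = 3 \left(\left(-5\right) 3 \cdot 5 + 1\right) = 3 \left(\left(-15\right) 5 + 1\right) = 3 \left(-75 + 1\right) = 3 \left(-74\right) = -222$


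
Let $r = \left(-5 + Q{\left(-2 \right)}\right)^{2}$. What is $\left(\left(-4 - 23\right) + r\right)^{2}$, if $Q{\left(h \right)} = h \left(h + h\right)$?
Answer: $324$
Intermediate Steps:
$Q{\left(h \right)} = 2 h^{2}$ ($Q{\left(h \right)} = h 2 h = 2 h^{2}$)
$r = 9$ ($r = \left(-5 + 2 \left(-2\right)^{2}\right)^{2} = \left(-5 + 2 \cdot 4\right)^{2} = \left(-5 + 8\right)^{2} = 3^{2} = 9$)
$\left(\left(-4 - 23\right) + r\right)^{2} = \left(\left(-4 - 23\right) + 9\right)^{2} = \left(-27 + 9\right)^{2} = \left(-18\right)^{2} = 324$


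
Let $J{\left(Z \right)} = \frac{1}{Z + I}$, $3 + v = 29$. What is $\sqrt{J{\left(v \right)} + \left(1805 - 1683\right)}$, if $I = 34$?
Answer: $\frac{\sqrt{109815}}{30} \approx 11.046$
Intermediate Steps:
$v = 26$ ($v = -3 + 29 = 26$)
$J{\left(Z \right)} = \frac{1}{34 + Z}$ ($J{\left(Z \right)} = \frac{1}{Z + 34} = \frac{1}{34 + Z}$)
$\sqrt{J{\left(v \right)} + \left(1805 - 1683\right)} = \sqrt{\frac{1}{34 + 26} + \left(1805 - 1683\right)} = \sqrt{\frac{1}{60} + 122} = \sqrt{\frac{7321}{60}} = \frac{\sqrt{109815}}{30}$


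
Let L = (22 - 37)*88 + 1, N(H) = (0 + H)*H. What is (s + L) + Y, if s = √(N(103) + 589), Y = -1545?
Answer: -2864 + √11198 ≈ -2758.2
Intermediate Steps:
N(H) = H² (N(H) = H*H = H²)
s = √11198 (s = √(103² + 589) = √(10609 + 589) = √11198 ≈ 105.82)
L = -1319 (L = -15*88 + 1 = -1320 + 1 = -1319)
(s + L) + Y = (√11198 - 1319) - 1545 = (-1319 + √11198) - 1545 = -2864 + √11198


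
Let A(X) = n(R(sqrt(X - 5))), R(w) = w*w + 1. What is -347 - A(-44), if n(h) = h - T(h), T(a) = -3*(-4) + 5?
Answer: -282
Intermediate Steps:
T(a) = 17 (T(a) = 12 + 5 = 17)
R(w) = 1 + w**2 (R(w) = w**2 + 1 = 1 + w**2)
n(h) = -17 + h (n(h) = h - 1*17 = h - 17 = -17 + h)
A(X) = -21 + X (A(X) = -17 + (1 + (sqrt(X - 5))**2) = -17 + (1 + (sqrt(-5 + X))**2) = -17 + (1 + (-5 + X)) = -17 + (-4 + X) = -21 + X)
-347 - A(-44) = -347 - (-21 - 44) = -347 - 1*(-65) = -347 + 65 = -282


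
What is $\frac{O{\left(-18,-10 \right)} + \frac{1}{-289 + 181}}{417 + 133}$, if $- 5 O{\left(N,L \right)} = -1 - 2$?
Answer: $\frac{29}{27000} \approx 0.0010741$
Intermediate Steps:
$O{\left(N,L \right)} = \frac{3}{5}$ ($O{\left(N,L \right)} = - \frac{-1 - 2}{5} = \left(- \frac{1}{5}\right) \left(-3\right) = \frac{3}{5}$)
$\frac{O{\left(-18,-10 \right)} + \frac{1}{-289 + 181}}{417 + 133} = \frac{\frac{3}{5} + \frac{1}{-289 + 181}}{417 + 133} = \frac{\frac{3}{5} + \frac{1}{-108}}{550} = \left(\frac{3}{5} - \frac{1}{108}\right) \frac{1}{550} = \frac{319}{540} \cdot \frac{1}{550} = \frac{29}{27000}$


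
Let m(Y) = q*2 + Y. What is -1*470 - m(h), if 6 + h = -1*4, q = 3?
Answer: -466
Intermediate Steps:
h = -10 (h = -6 - 1*4 = -6 - 4 = -10)
m(Y) = 6 + Y (m(Y) = 3*2 + Y = 6 + Y)
-1*470 - m(h) = -1*470 - (6 - 10) = -470 - 1*(-4) = -470 + 4 = -466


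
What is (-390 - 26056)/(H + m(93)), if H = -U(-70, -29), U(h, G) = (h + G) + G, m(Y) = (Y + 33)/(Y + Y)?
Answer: -819826/3989 ≈ -205.52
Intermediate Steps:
m(Y) = (33 + Y)/(2*Y) (m(Y) = (33 + Y)/((2*Y)) = (33 + Y)*(1/(2*Y)) = (33 + Y)/(2*Y))
U(h, G) = h + 2*G (U(h, G) = (G + h) + G = h + 2*G)
H = 128 (H = -(-70 + 2*(-29)) = -(-70 - 58) = -1*(-128) = 128)
(-390 - 26056)/(H + m(93)) = (-390 - 26056)/(128 + (½)*(33 + 93)/93) = -26446/(128 + (½)*(1/93)*126) = -26446/(128 + 21/31) = -26446/3989/31 = -26446*31/3989 = -819826/3989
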